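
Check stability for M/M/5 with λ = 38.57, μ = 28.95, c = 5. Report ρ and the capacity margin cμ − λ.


Total capacity cμ = 5·28.95 = 144.75/hr
ρ = λ/(cμ) = 38.57/144.75 = 0.2665
Stable ⇔ ρ < 1: YES
Spare capacity = cμ − λ = 144.75 − 38.57 = 106.18/hr

Final: ρ = 0.2665; stable; margin = 106.18/hr


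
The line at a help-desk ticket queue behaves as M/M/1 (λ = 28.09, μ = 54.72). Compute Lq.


ρ = 28.09/54.72 = 0.5133
Lq = ρ²/(1−ρ) = 0.2635/0.4867 = 0.5415

Final: 0.5415


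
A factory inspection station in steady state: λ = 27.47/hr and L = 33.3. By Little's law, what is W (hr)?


W = L/λ = 33.3/27.47 = 1.2122 hr

Final: 1.2122 hr


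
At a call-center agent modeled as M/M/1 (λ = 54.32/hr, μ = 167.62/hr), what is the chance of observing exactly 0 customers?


ρ = 54.32/167.62 = 0.3241
P_n = (1−ρ)·ρ^n = (1 − 0.3241)·0.3241^0 = 0.6759·1.000000 = 0.675934

Final: 0.675934


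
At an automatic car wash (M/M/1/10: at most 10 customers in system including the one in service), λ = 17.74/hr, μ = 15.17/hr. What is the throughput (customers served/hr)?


ρ = 1.1694; P_K = (1−ρ)ρ^10/(1−ρ^11) = 0.176412
λ_eff = λ(1 − P_K) = 17.74·(1 − 0.176412) = 17.74·0.823588 = 14.6105 /hr

Final: 14.6105 /hr


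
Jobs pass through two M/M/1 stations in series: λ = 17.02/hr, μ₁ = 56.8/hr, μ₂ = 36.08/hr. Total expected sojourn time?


Each node sees arrival rate λ = 17.02/hr (tandem ⇒ throughput preserved).
W₁ = 1/(μ₁−λ) = 1/(56.8−17.02) = 0.02514 hr
W₂ = 1/(μ₂−λ) = 1/(36.08−17.02) = 0.05247 hr
W_total = W₁ + W₂ = 0.02514 + 0.05247 = 0.07760 hr

Final: 0.07760 hr


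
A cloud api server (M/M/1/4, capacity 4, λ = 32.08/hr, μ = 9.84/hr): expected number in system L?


ρ = 32.08/9.84 = 3.2602
L = ρ[1 − (K+1)ρ^K + Kρ^(K+1)] / [(1−ρ)(1−ρ^(K+1))]
Numerator: 3.2602·(1 − 5·112.968417 + 4·368.295410) = 2964.594798
Denominator: (-2.2602)·(-367.295410) = 830.147349
L = 2964.594798/830.147349 = 3.5712

Final: 3.5712


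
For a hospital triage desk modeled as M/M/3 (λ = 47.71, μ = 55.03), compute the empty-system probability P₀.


a = λ/μ = 47.71/55.03 = 0.8670; ρ = a/c = 0.2890
Σ_{k=0}^{2} a^k/k! (terms k=0..2) = 1.00000 + 0.86698 + 0.37583 = 2.24281
Tail: a^3/(3!(1−ρ)) = 0.65167/(6·0.7110) = 0.15276
P₀ = 1/(2.24281 + 0.15276) = 1/2.39557 = 0.417437

Final: 0.417437


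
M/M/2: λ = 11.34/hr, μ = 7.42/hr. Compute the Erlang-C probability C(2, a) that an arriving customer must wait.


a = λ/μ = 1.5283; ρ = a/2 = 0.7642
P₀ = 0.133690 (from M/M/c formula)
C(c,a) = [a^c/(c!(1−ρ))]·P₀ = [2.33571/(2·0.2358)]·0.133690
= 4.95170·0.133690 = 0.661992

Final: 0.661992


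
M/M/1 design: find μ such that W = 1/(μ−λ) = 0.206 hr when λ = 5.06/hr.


W = 1/(μ−λ) ⇒ μ − λ = 1/W = 1/0.206 = 4.8544
μ = λ + 1/W = 5.06 + 4.8544 = 9.9144 per hr

Final: 9.9144 /hr


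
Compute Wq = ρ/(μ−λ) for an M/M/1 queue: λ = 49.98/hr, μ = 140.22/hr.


ρ = 49.98/140.22 = 0.3564
Wq = ρ/(μ−λ) = 0.3564/(140.22 − 49.98) = 0.3564/90.24 = 0.003950 hr

Final: 0.003950 hr


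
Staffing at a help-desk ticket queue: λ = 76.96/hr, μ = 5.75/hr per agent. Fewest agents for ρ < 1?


Stability requires cμ > λ ⇔ c > λ/μ.
λ/μ = 76.96/5.75 = 13.3843
Minimum integer c = ⌊13.3843⌋ + 1 = 14
Check: 14·5.75 = 80.50 > 76.96, while 13·5.75 = 74.75 ≤ 76.96

Final: 14 servers


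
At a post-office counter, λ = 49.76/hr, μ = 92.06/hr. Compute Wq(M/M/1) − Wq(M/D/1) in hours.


ρ = 49.76/92.06 = 0.5405
Wq(M/M/1) = ρ/(μ−λ) = 0.5405/42.30 = 0.01278 hr
Wq(M/D/1) = ρ/(2(μ−λ)) = 0.006389 hr
Savings = 0.01278 − 0.006389 = 0.006389 hr

Final: 0.006389 hr


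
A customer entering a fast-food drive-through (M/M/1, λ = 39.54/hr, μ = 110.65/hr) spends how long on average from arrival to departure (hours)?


W = 1/(μ−λ) = 1/(110.65 − 39.54) = 1/71.11 = 0.01406 hr

Final: 0.01406 hr


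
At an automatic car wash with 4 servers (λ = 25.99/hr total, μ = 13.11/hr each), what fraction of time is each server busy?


ρ = λ/(cμ) = 25.99/(4·13.11) = 25.99/52.44 = 0.4956

Final: 0.4956


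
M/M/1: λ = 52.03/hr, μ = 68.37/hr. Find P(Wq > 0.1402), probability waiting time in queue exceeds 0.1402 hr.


ρ = 52.03/68.37 = 0.7610
P(Wq > t) = ρ·e^{−(μ−λ)t} = 0.7610·e^{−2.2909}
= 0.7610·0.101179 = 0.076998

Final: 0.076998


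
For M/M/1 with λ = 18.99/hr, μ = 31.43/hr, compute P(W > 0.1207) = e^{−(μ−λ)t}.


W ~ Exponential(μ−λ) for M/M/1.
μ − λ = 31.43 − 18.99 = 12.4400
P(W > t) = e^{−(μ−λ)t} = e^{−1.5015} = 0.222794

Final: 0.222794


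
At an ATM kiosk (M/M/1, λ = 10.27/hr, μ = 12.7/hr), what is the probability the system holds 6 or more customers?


ρ = 10.27/12.7 = 0.8087
P(N ≥ n) = ρ^n = 0.8087^6 = 0.279641

Final: 0.279641


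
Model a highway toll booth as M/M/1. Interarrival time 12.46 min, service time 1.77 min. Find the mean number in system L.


λ = 60/12.46 = 4.8154 /hr
μ = 60/1.77 = 33.8983 /hr
ρ = λ/μ = 4.8154/33.8983 = 0.1421
L = ρ/(1−ρ) = 0.1421/0.8579 = 0.1656

Final: 0.1656


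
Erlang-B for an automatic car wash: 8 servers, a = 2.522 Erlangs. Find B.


B(c,a) = (a^c/c!) / Σ_{k=0}^{c} a^k/k!
a^8/8! = 0.040592
Σ terms (k=0..8): 1.00000 + 2.52200 + 3.18024 + 2.67352 + 1.68566 + 0.85025 + 0.35739 + 0.12876 + 0.04059 = 12.438407
B = 0.040592/12.438407 = 0.003263

Final: 0.003263


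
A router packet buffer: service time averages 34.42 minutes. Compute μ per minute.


μ = 1/(service time) in consistent units.
1 minute = 1 min, so μ = 1/34.42 = 0.02905 per minute

Final: 0.02905 /min


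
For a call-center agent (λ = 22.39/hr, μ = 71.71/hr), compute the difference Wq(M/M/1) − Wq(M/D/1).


ρ = 22.39/71.71 = 0.3122
Wq(M/M/1) = ρ/(μ−λ) = 0.3122/49.32 = 0.006331 hr
Wq(M/D/1) = ρ/(2(μ−λ)) = 0.003165 hr
Savings = 0.006331 − 0.003165 = 0.003165 hr

Final: 0.003165 hr


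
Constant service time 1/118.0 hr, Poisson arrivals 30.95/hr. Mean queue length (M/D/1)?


ρ = 30.95/118.0 = 0.2623
M/D/1: Lq = ρ²/(2(1−ρ)) = 0.06880/(2·0.7377) = 0.04663

Final: 0.04663


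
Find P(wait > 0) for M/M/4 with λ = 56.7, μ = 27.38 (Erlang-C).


a = λ/μ = 2.0709; ρ = a/4 = 0.5177
P₀ = 0.120714 (from M/M/c formula)
C(c,a) = [a^c/(c!(1−ρ))]·P₀ = [18.39071/(24·0.4823)]·0.120714
= 1.58885·0.120714 = 0.191796

Final: 0.191796


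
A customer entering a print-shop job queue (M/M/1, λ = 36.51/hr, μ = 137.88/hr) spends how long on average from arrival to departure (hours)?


W = 1/(μ−λ) = 1/(137.88 − 36.51) = 1/101.37 = 0.009865 hr

Final: 0.009865 hr


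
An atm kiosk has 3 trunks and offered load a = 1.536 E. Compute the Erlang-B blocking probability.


B(c,a) = (a^c/c!) / Σ_{k=0}^{c} a^k/k!
a^3/3! = 0.603980
Σ terms (k=0..3): 1.00000 + 1.53600 + 1.17965 + 0.60398 = 4.319628
B = 0.603980/4.319628 = 0.139822

Final: 0.139822


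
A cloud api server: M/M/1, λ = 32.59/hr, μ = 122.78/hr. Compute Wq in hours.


ρ = 32.59/122.78 = 0.2654
Wq = ρ/(μ−λ) = 0.2654/(122.78 − 32.59) = 0.2654/90.19 = 0.002943 hr

Final: 0.002943 hr


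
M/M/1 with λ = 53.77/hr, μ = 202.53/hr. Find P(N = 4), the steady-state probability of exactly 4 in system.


ρ = 53.77/202.53 = 0.2655
P_n = (1−ρ)·ρ^n = (1 − 0.2655)·0.2655^4 = 0.7345·0.004968 = 0.003649

Final: 0.003649


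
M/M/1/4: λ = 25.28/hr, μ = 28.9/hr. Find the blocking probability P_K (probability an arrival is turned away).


ρ = λ/μ = 25.28/28.9 = 0.8747
P_K = (1−ρ)ρ^K/(1−ρ^(K+1)) = (0.1253·0.585487)/(1 − 0.512149)
= 0.073338/0.487851 = 0.150328

Final: 0.150328


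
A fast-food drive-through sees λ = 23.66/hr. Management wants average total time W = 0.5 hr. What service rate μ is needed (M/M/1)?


W = 1/(μ−λ) ⇒ μ − λ = 1/W = 1/0.5 = 2.0000
μ = λ + 1/W = 23.66 + 2.0000 = 25.6600 per hr

Final: 25.6600 /hr


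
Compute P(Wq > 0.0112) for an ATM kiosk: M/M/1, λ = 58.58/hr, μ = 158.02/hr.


ρ = 58.58/158.02 = 0.3707
P(Wq > t) = ρ·e^{−(μ−λ)t} = 0.3707·e^{−1.1137}
= 0.3707·0.328333 = 0.121717

Final: 0.121717


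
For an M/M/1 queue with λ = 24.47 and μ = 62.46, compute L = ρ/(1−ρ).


ρ = λ/μ = 24.47/62.46 = 0.3918
L = ρ/(1−ρ) = 0.3918/(1 − 0.3918) = 0.3918/0.6082 = 0.6441

Final: 0.6441


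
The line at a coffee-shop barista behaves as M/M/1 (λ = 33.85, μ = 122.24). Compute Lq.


ρ = 33.85/122.24 = 0.2769
Lq = ρ²/(1−ρ) = 0.07668/0.7231 = 0.1060

Final: 0.1060


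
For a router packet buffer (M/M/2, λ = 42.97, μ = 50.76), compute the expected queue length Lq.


a = λ/μ = 0.8465; ρ = a/2 = 0.4233
P₀ = 0.405218
Lq = P₀·a^c·ρ / (c!·(1−ρ)²) = 0.405218·0.71662·0.4233/(2·0.33262)
= 0.18476

Final: 0.18476


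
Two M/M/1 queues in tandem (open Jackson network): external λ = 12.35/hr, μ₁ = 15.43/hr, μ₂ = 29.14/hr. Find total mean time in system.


Each node sees arrival rate λ = 12.35/hr (tandem ⇒ throughput preserved).
W₁ = 1/(μ₁−λ) = 1/(15.43−12.35) = 0.32468 hr
W₂ = 1/(μ₂−λ) = 1/(29.14−12.35) = 0.05956 hr
W_total = W₁ + W₂ = 0.32468 + 0.05956 = 0.38423 hr

Final: 0.38423 hr


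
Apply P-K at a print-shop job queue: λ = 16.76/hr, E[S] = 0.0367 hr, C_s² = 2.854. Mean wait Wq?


ρ = λ·E[S] = 16.76·0.0367 = 0.6151
E[S²] = E[S]²(1+C_s²) = 0.0367²·(1+2.854) = 0.005191
Wq = λ·E[S²]/(2(1−ρ)) = 16.76·0.005191/(2·0.3849) = 0.11301 hr

Final: 0.11301 hr


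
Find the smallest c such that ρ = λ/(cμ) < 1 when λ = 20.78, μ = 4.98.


Stability requires cμ > λ ⇔ c > λ/μ.
λ/μ = 20.78/4.98 = 4.1727
Minimum integer c = ⌊4.1727⌋ + 1 = 5
Check: 5·4.98 = 24.90 > 20.78, while 4·4.98 = 19.92 ≤ 20.78

Final: 5 servers


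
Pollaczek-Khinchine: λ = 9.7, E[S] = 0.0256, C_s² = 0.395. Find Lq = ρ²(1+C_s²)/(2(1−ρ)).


ρ = λ·E[S] = 9.7·0.0256 = 0.2483
Lq = ρ²(1+C_s²)/(2(1−ρ)) = 0.06166·(1+0.395)/(2·0.7517)
= 0.06166·1.3950/1.5034 = 0.05722

Final: 0.05722


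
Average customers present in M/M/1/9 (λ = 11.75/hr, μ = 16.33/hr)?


ρ = 11.75/16.33 = 0.7195
L = ρ[1 − (K+1)ρ^K + Kρ^(K+1)] / [(1−ρ)(1−ρ^(K+1))]
Numerator: 0.7195·(1 − 10·0.051697 + 9·0.037198) = 0.588443
Denominator: (0.2805)·(0.962802) = 0.270033
L = 0.588443/0.270033 = 2.1792

Final: 2.1792


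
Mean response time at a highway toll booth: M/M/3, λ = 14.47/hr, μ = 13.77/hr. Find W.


a = 1.0508; ρ = 0.3503; P₀ = 0.344753
Lq = P₀·a^c·ρ/(c!(1−ρ)²) = 0.05532
Wq = Lq/λ = 0.05532/14.47 = 0.003823 hr
W = Wq + 1/μ = 0.003823 + 0.07262 = 0.07645 hr

Final: 0.07645 hr


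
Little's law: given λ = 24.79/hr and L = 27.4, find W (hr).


W = L/λ = 27.4/24.79 = 1.1053 hr

Final: 1.1053 hr


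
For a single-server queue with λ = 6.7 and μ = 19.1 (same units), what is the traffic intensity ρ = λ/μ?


ρ = λ/μ = 6.7/19.1 = 0.3508

Final: 0.3508


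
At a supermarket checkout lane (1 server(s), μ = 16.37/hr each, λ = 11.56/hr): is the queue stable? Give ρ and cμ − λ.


Total capacity cμ = 1·16.37 = 16.37/hr
ρ = λ/(cμ) = 11.56/16.37 = 0.7062
Stable ⇔ ρ < 1: YES
Spare capacity = cμ − λ = 16.37 − 11.56 = 4.81/hr

Final: ρ = 0.7062; stable; margin = 4.81/hr


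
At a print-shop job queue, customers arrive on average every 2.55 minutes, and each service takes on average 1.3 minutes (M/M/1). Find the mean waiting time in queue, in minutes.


λ = 60/2.55 = 23.5294 /hr
μ = 60/1.3 = 46.1538 /hr
ρ = λ/μ = 23.5294/46.1538 = 0.5098
Wq = ρ/(μ−λ) = 0.5098/(46.1538−23.5294) = 0.02253 hr
In minutes: 0.02253·60 = 1.352 min

Final: 1.352 min


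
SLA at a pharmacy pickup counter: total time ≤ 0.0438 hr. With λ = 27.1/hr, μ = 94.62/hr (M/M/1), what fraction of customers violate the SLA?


W ~ Exponential(μ−λ) for M/M/1.
μ − λ = 94.62 − 27.1 = 67.5200
P(W > t) = e^{−(μ−λ)t} = e^{−2.9574} = 0.051955

Final: 0.051955


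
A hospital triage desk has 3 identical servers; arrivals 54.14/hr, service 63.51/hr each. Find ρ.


ρ = λ/(cμ) = 54.14/(3·63.51) = 54.14/190.53 = 0.2842

Final: 0.2842


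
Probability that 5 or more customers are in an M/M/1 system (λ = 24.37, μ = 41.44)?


ρ = 24.37/41.44 = 0.5881
P(N ≥ n) = ρ^n = 0.5881^5 = 0.070336

Final: 0.070336


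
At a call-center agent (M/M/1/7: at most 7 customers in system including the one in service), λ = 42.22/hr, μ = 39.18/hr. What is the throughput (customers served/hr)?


ρ = 1.0776; P_K = (1−ρ)ρ^7/(1−ρ^8) = 0.160012
λ_eff = λ(1 − P_K) = 42.22·(1 − 0.160012) = 42.22·0.839988 = 35.4643 /hr

Final: 35.4643 /hr


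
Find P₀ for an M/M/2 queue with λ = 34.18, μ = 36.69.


a = λ/μ = 34.18/36.69 = 0.9316; ρ = a/c = 0.4658
Σ_{k=0}^{1} a^k/k! (terms k=0..1) = 1.00000 + 0.93159 = 1.93159
Tail: a^2/(2!(1−ρ)) = 0.86786/(2·0.5342) = 0.81229
P₀ = 1/(1.93159 + 0.81229) = 1/2.74388 = 0.364448

Final: 0.364448


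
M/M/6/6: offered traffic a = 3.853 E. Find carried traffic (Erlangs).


B(6,3.853) = 0.106640 (Erlang-B)
Carried load = a(1 − B) = 3.853·(1 − 0.106640) = 3.853·0.893360 = 3.4421 E

Final: 3.4421 Erlangs


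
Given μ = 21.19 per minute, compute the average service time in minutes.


Mean service time = 1/μ = 1/21.19 minute = 0.04719 minute
In minutes: 0.04719 × 1 = 0.04719 min

Final: 0.04719 min


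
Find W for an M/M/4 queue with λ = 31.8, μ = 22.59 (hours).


a = 1.4077; ρ = 0.3519; P₀ = 0.242960
Lq = P₀·a^c·ρ/(c!(1−ρ)²) = 0.03331
Wq = Lq/λ = 0.03331/31.8 = 0.001047 hr
W = Wq + 1/μ = 0.001047 + 0.04427 = 0.04531 hr

Final: 0.04531 hr


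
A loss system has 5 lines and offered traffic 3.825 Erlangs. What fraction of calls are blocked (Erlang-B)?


B(c,a) = (a^c/c!) / Σ_{k=0}^{c} a^k/k!
a^5/5! = 6.823009
Σ terms (k=0..5): 1.00000 + 3.82500 + 7.31531 + 9.32702 + 8.91897 + 6.82301 = 37.209311
B = 6.823009/37.209311 = 0.183368

Final: 0.183368


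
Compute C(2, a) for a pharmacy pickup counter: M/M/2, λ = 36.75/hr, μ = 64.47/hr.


a = λ/μ = 0.5700; ρ = a/2 = 0.2850
P₀ = 0.556401 (from M/M/c formula)
C(c,a) = [a^c/(c!(1−ρ))]·P₀ = [0.32494/(2·0.7150)]·0.556401
= 0.22723·0.556401 = 0.126433

Final: 0.126433


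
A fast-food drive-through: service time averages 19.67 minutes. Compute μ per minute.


μ = 1/(service time) in consistent units.
1 minute = 1 min, so μ = 1/19.67 = 0.05084 per minute

Final: 0.05084 /min


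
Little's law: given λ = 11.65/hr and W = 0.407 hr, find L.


L = λW = 11.65·0.407 = 4.7416

Final: 4.7416


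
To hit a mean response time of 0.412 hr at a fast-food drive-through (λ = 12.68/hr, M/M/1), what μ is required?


W = 1/(μ−λ) ⇒ μ − λ = 1/W = 1/0.412 = 2.4272
μ = λ + 1/W = 12.68 + 2.4272 = 15.1072 per hr

Final: 15.1072 /hr


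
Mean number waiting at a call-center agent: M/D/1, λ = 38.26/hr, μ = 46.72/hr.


ρ = 38.26/46.72 = 0.8189
M/D/1: Lq = ρ²/(2(1−ρ)) = 0.6706/(2·0.1811) = 1.85177

Final: 1.85177


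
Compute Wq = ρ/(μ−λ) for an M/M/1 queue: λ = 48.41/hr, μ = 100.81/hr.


ρ = 48.41/100.81 = 0.4802
Wq = ρ/(μ−λ) = 0.4802/(100.81 − 48.41) = 0.4802/52.40 = 0.009164 hr

Final: 0.009164 hr


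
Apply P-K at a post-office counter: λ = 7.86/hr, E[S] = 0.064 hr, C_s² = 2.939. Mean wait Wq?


ρ = λ·E[S] = 7.86·0.064 = 0.5030
E[S²] = E[S]²(1+C_s²) = 0.064²·(1+2.939) = 0.016134
Wq = λ·E[S²]/(2(1−ρ)) = 7.86·0.016134/(2·0.4970) = 0.12759 hr

Final: 0.12759 hr


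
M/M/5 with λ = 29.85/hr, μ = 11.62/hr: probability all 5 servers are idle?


a = λ/μ = 29.85/11.62 = 2.5688; ρ = a/c = 0.5138
Σ_{k=0}^{4} a^k/k! (terms k=0..4) = 1.00000 + 2.56885 + 3.29949 + 2.82529 + 1.81444 = 11.50806
Tail: a^5/(5!(1−ρ)) = 111.86418/(120·0.4862) = 1.91720
P₀ = 1/(11.50806 + 1.91720) = 1/13.42526 = 0.074486

Final: 0.074486


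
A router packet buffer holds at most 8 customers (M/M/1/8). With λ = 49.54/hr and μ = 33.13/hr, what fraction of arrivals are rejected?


ρ = λ/μ = 49.54/33.13 = 1.4953
P_K = (1−ρ)ρ^K/(1−ρ^(K+1)) = (-0.4953·24.996346)/(1 − 37.377573)
= -12.381227/-36.377573 = 0.340353

Final: 0.340353


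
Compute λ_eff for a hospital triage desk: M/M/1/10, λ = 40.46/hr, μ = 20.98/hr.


ρ = 1.9285; P_K = (1−ρ)ρ^10/(1−ρ^11) = 0.481814
λ_eff = λ(1 − P_K) = 40.46·(1 − 0.481814) = 40.46·0.518186 = 20.9658 /hr

Final: 20.9658 /hr


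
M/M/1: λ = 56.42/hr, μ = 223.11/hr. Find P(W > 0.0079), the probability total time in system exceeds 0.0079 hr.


W ~ Exponential(μ−λ) for M/M/1.
μ − λ = 223.11 − 56.42 = 166.6900
P(W > t) = e^{−(μ−λ)t} = e^{−1.3169} = 0.267978

Final: 0.267978


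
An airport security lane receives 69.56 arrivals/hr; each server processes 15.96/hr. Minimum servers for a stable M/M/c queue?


Stability requires cμ > λ ⇔ c > λ/μ.
λ/μ = 69.56/15.96 = 4.3584
Minimum integer c = ⌊4.3584⌋ + 1 = 5
Check: 5·15.96 = 79.80 > 69.56, while 4·15.96 = 63.84 ≤ 69.56

Final: 5 servers


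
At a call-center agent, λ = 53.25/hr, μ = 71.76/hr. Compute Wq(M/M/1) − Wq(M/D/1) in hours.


ρ = 53.25/71.76 = 0.7421
Wq(M/M/1) = ρ/(μ−λ) = 0.7421/18.51 = 0.04009 hr
Wq(M/D/1) = ρ/(2(μ−λ)) = 0.02004 hr
Savings = 0.04009 − 0.02004 = 0.02004 hr

Final: 0.02004 hr


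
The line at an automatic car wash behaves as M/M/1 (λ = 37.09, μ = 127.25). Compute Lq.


ρ = 37.09/127.25 = 0.2915
Lq = ρ²/(1−ρ) = 0.08496/0.7085 = 0.1199

Final: 0.1199


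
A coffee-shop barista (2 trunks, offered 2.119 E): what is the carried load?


B(2,2.119) = 0.418540 (Erlang-B)
Carried load = a(1 − B) = 2.119·(1 − 0.418540) = 2.119·0.581460 = 1.2321 E

Final: 1.2321 Erlangs


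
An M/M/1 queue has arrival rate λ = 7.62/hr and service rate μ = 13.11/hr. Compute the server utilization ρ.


ρ = λ/μ = 7.62/13.11 = 0.5812

Final: 0.5812


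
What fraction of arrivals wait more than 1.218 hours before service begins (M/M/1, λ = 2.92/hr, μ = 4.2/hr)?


ρ = 2.92/4.2 = 0.6952
P(Wq > t) = ρ·e^{−(μ−λ)t} = 0.6952·e^{−1.5590}
= 0.6952·0.210338 = 0.146235

Final: 0.146235


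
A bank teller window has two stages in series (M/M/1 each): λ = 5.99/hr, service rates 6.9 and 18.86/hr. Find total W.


Each node sees arrival rate λ = 5.99/hr (tandem ⇒ throughput preserved).
W₁ = 1/(μ₁−λ) = 1/(6.9−5.99) = 1.09890 hr
W₂ = 1/(μ₂−λ) = 1/(18.86−5.99) = 0.07770 hr
W_total = W₁ + W₂ = 1.09890 + 0.07770 = 1.17660 hr

Final: 1.17660 hr


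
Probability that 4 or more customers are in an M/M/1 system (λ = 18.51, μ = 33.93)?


ρ = 18.51/33.93 = 0.5455
P(N ≥ n) = ρ^n = 0.5455^4 = 0.088571

Final: 0.088571


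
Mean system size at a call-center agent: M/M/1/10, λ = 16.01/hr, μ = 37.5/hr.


ρ = 16.01/37.5 = 0.4269
L = ρ[1 − (K+1)ρ^K + Kρ^(K+1)] / [(1−ρ)(1−ρ^(K+1))]
Numerator: 0.4269·(1 − 11·0.0002012 + 10·0.00008589) = 0.426355
Denominator: (0.5731)·(0.999914) = 0.573017
L = 0.426355/0.573017 = 0.7441

Final: 0.7441


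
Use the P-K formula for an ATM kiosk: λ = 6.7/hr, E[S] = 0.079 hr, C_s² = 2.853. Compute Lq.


ρ = λ·E[S] = 6.7·0.079 = 0.5293
Lq = ρ²(1+C_s²)/(2(1−ρ)) = 0.2802·(1+2.853)/(2·0.4707)
= 0.2802·3.8530/0.9414 = 1.14664

Final: 1.14664


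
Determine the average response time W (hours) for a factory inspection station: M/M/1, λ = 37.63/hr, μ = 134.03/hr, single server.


W = 1/(μ−λ) = 1/(134.03 − 37.63) = 1/96.40 = 0.01037 hr

Final: 0.01037 hr


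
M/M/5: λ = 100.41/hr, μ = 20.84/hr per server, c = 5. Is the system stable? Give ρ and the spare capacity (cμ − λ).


Total capacity cμ = 5·20.84 = 104.20/hr
ρ = λ/(cμ) = 100.41/104.20 = 0.9636
Stable ⇔ ρ < 1: YES
Spare capacity = cμ − λ = 104.20 − 100.41 = 3.79/hr

Final: ρ = 0.9636; stable; margin = 3.79/hr


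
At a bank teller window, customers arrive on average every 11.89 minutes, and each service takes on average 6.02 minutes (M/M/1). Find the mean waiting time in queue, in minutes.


λ = 60/11.89 = 5.0463 /hr
μ = 60/6.02 = 9.9668 /hr
ρ = λ/μ = 5.0463/9.9668 = 0.5063
Wq = ρ/(μ−λ) = 0.5063/(9.9668−5.0463) = 0.10290 hr
In minutes: 0.10290·60 = 6.174 min

Final: 6.174 min


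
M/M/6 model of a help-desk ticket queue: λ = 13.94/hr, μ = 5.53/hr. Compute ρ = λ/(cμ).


ρ = λ/(cμ) = 13.94/(6·5.53) = 13.94/33.18 = 0.4201

Final: 0.4201


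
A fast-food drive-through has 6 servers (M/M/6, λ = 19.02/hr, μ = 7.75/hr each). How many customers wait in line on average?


a = λ/μ = 2.4542; ρ = a/6 = 0.4090
P₀ = 0.085497
Lq = P₀·a^c·ρ / (c!·(1−ρ)²) = 0.085497·218.50071·0.4090/(720·0.34924)
= 0.03039

Final: 0.03039


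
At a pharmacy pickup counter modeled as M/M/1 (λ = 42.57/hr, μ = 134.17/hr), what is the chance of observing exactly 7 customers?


ρ = 42.57/134.17 = 0.3173
P_n = (1−ρ)·ρ^n = (1 − 0.3173)·0.3173^7 = 0.6827·0.0003237 = 0.0002210

Final: 0.0002210


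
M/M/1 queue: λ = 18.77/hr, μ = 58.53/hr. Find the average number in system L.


ρ = λ/μ = 18.77/58.53 = 0.3207
L = ρ/(1−ρ) = 0.3207/(1 − 0.3207) = 0.3207/0.6793 = 0.4721

Final: 0.4721


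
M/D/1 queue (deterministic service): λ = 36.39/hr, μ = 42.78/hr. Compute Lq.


ρ = 36.39/42.78 = 0.8506
M/D/1: Lq = ρ²/(2(1−ρ)) = 0.7236/(2·0.1494) = 2.42210

Final: 2.42210


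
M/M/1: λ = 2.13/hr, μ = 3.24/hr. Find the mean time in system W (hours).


W = 1/(μ−λ) = 1/(3.24 − 2.13) = 1/1.11 = 0.9009 hr

Final: 0.9009 hr


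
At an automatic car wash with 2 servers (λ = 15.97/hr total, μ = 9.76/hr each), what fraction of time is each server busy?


ρ = λ/(cμ) = 15.97/(2·9.76) = 15.97/19.52 = 0.8181

Final: 0.8181


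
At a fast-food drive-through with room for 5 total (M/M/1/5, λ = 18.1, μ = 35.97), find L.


ρ = 18.1/35.97 = 0.5032
L = ρ[1 − (K+1)ρ^K + Kρ^(K+1)] / [(1−ρ)(1−ρ^(K+1))]
Numerator: 0.5032·(1 − 6·0.032262 + 5·0.016234) = 0.446637
Denominator: (0.4968)·(0.983766) = 0.488738
L = 0.446637/0.488738 = 0.9139

Final: 0.9139


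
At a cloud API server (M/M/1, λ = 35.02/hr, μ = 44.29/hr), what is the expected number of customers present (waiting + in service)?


ρ = λ/μ = 35.02/44.29 = 0.7907
L = ρ/(1−ρ) = 0.7907/(1 − 0.7907) = 0.7907/0.2093 = 3.7778

Final: 3.7778


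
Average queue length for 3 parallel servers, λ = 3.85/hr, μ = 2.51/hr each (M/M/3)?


a = λ/μ = 1.5339; ρ = a/3 = 0.5113
P₀ = 0.202390
Lq = P₀·a^c·ρ / (c!·(1−ρ)²) = 0.202390·3.60879·0.5113/(6·0.23884)
= 0.26059

Final: 0.26059


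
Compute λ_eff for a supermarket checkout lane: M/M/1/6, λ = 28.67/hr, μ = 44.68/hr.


ρ = 0.6417; P_K = (1−ρ)ρ^6/(1−ρ^7) = 0.026186
λ_eff = λ(1 − P_K) = 28.67·(1 − 0.026186) = 28.67·0.973814 = 27.9193 /hr

Final: 27.9193 /hr


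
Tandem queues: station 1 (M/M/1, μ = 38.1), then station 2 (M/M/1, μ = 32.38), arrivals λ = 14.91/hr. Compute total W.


Each node sees arrival rate λ = 14.91/hr (tandem ⇒ throughput preserved).
W₁ = 1/(μ₁−λ) = 1/(38.1−14.91) = 0.04312 hr
W₂ = 1/(μ₂−λ) = 1/(32.38−14.91) = 0.05724 hr
W_total = W₁ + W₂ = 0.04312 + 0.05724 = 0.10036 hr

Final: 0.10036 hr


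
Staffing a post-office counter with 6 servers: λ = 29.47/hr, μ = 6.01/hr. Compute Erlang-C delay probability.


a = λ/μ = 4.9035; ρ = a/6 = 0.8172
P₀ = 0.005237 (from M/M/c formula)
C(c,a) = [a^c/(c!(1−ρ))]·P₀ = [13900.61398/(720·0.1828)]·0.005237
= 105.64326·0.005237 = 0.553305

Final: 0.553305


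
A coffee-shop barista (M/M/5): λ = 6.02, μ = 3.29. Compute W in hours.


a = 1.8298; ρ = 0.3660; P₀ = 0.159704
Lq = P₀·a^c·ρ/(c!(1−ρ)²) = 0.02485
Wq = Lq/λ = 0.02485/6.02 = 0.004128 hr
W = Wq + 1/μ = 0.004128 + 0.30395 = 0.30808 hr

Final: 0.30808 hr


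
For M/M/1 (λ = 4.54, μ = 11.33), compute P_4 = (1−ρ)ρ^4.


ρ = 4.54/11.33 = 0.4007
P_n = (1−ρ)·ρ^n = (1 − 0.4007)·0.4007^4 = 0.5993·0.025781 = 0.015451

Final: 0.015451


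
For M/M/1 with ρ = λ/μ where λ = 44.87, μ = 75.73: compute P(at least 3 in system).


ρ = 44.87/75.73 = 0.5925
P(N ≥ n) = ρ^n = 0.5925^3 = 0.208000

Final: 0.208000


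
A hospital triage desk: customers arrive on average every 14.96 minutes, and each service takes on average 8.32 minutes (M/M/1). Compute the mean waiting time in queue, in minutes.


λ = 60/14.96 = 4.0107 /hr
μ = 60/8.32 = 7.2115 /hr
ρ = λ/μ = 4.0107/7.2115 = 0.5561
Wq = ρ/(μ−λ) = 0.5561/(7.2115−4.0107) = 0.17375 hr
In minutes: 0.17375·60 = 10.425 min

Final: 10.425 min


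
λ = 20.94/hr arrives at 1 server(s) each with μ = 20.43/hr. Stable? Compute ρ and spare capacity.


Total capacity cμ = 1·20.43 = 20.43/hr
ρ = λ/(cμ) = 20.94/20.43 = 1.0250
Stable ⇔ ρ < 1: NO
Spare capacity = cμ − λ = 20.43 − 20.94 = -0.51/hr

Final: ρ = 1.0250; unstable; margin = -0.51/hr


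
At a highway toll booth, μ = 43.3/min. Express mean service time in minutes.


Mean service time = 1/μ = 1/43.3 minute = 0.02309 minute
In minutes: 0.02309 × 1 = 0.02309 min

Final: 0.02309 min


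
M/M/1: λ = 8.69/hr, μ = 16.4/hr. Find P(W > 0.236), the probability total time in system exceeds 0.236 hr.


W ~ Exponential(μ−λ) for M/M/1.
μ − λ = 16.4 − 8.69 = 7.7100
P(W > t) = e^{−(μ−λ)t} = e^{−1.8196} = 0.162097

Final: 0.162097


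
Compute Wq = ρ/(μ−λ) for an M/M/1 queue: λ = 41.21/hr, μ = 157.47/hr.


ρ = 41.21/157.47 = 0.2617
Wq = ρ/(μ−λ) = 0.2617/(157.47 − 41.21) = 0.2617/116.26 = 0.002251 hr

Final: 0.002251 hr


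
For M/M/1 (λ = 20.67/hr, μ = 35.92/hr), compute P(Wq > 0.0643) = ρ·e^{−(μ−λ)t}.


ρ = 20.67/35.92 = 0.5754
P(Wq > t) = ρ·e^{−(μ−λ)t} = 0.5754·e^{−0.9806}
= 0.5754·0.375095 = 0.215847

Final: 0.215847


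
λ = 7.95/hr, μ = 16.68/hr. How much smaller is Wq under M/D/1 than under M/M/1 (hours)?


ρ = 7.95/16.68 = 0.4766
Wq(M/M/1) = ρ/(μ−λ) = 0.4766/8.73 = 0.05460 hr
Wq(M/D/1) = ρ/(2(μ−λ)) = 0.02730 hr
Savings = 0.05460 − 0.02730 = 0.02730 hr

Final: 0.02730 hr


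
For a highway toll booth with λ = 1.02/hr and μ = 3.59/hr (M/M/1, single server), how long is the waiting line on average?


ρ = 1.02/3.59 = 0.2841
Lq = ρ²/(1−ρ) = 0.08073/0.7159 = 0.1128

Final: 0.1128


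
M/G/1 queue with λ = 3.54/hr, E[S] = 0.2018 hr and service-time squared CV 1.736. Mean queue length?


ρ = λ·E[S] = 3.54·0.2018 = 0.7144
Lq = ρ²(1+C_s²)/(2(1−ρ)) = 0.5103·(1+1.736)/(2·0.2856)
= 0.5103·2.7360/0.5713 = 2.44419

Final: 2.44419


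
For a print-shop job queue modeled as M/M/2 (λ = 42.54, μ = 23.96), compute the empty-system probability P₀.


a = λ/μ = 42.54/23.96 = 1.7755; ρ = a/c = 0.8877
Σ_{k=0}^{1} a^k/k! (terms k=0..1) = 1.00000 + 1.77546 = 2.77546
Tail: a^2/(2!(1−ρ)) = 3.15226/(2·0.1123) = 14.03867
P₀ = 1/(2.77546 + 14.03867) = 1/16.81413 = 0.059474

Final: 0.059474


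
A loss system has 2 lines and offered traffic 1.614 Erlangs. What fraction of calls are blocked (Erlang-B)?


B(c,a) = (a^c/c!) / Σ_{k=0}^{c} a^k/k!
a^2/2! = 1.302498
Σ terms (k=0..2): 1.00000 + 1.61400 + 1.30250 = 3.916498
B = 1.302498/3.916498 = 0.332567

Final: 0.332567


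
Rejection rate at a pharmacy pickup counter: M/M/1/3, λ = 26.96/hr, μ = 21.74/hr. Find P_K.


ρ = λ/μ = 26.96/21.74 = 1.2401
P_K = (1−ρ)ρ^K/(1−ρ^(K+1)) = (-0.2401·1.907133)/(1 − 2.365056)
= -0.457923/-1.365056 = 0.335461

Final: 0.335461


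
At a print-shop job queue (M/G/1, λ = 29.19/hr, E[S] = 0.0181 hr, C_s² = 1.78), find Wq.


ρ = λ·E[S] = 29.19·0.0181 = 0.5283
E[S²] = E[S]²(1+C_s²) = 0.0181²·(1+1.78) = 0.0009108
Wq = λ·E[S²]/(2(1−ρ)) = 29.19·0.0009108/(2·0.4717) = 0.02818 hr

Final: 0.02818 hr


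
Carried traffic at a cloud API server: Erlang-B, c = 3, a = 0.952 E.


B(3,0.952) = 0.056415 (Erlang-B)
Carried load = a(1 − B) = 0.952·(1 − 0.056415) = 0.952·0.943585 = 0.8983 E

Final: 0.8983 Erlangs


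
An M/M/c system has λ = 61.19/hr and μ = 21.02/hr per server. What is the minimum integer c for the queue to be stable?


Stability requires cμ > λ ⇔ c > λ/μ.
λ/μ = 61.19/21.02 = 2.9110
Minimum integer c = ⌊2.9110⌋ + 1 = 3
Check: 3·21.02 = 63.06 > 61.19, while 2·21.02 = 42.04 ≤ 61.19

Final: 3 servers


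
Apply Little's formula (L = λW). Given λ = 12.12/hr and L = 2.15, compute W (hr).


W = L/λ = 2.15/12.12 = 0.1774 hr

Final: 0.1774 hr


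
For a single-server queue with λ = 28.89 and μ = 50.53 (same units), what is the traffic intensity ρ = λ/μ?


ρ = λ/μ = 28.89/50.53 = 0.5717

Final: 0.5717


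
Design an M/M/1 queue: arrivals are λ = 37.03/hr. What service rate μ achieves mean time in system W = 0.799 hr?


W = 1/(μ−λ) ⇒ μ − λ = 1/W = 1/0.799 = 1.2516
μ = λ + 1/W = 37.03 + 1.2516 = 38.2816 per hr

Final: 38.2816 /hr


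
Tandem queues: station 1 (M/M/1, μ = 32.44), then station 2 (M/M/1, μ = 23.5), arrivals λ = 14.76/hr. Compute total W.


Each node sees arrival rate λ = 14.76/hr (tandem ⇒ throughput preserved).
W₁ = 1/(μ₁−λ) = 1/(32.44−14.76) = 0.05656 hr
W₂ = 1/(μ₂−λ) = 1/(23.5−14.76) = 0.11442 hr
W_total = W₁ + W₂ = 0.05656 + 0.11442 = 0.17098 hr

Final: 0.17098 hr


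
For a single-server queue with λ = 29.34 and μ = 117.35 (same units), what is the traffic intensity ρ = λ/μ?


ρ = λ/μ = 29.34/117.35 = 0.2500

Final: 0.2500


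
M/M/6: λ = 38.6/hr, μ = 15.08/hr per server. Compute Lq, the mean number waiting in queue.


a = λ/μ = 2.5597; ρ = a/6 = 0.4266
P₀ = 0.076826
Lq = P₀·a^c·ρ / (c!·(1−ρ)²) = 0.076826·281.26506·0.4266/(720·0.32877)
= 0.03894

Final: 0.03894


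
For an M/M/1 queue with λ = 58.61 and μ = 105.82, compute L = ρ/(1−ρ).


ρ = λ/μ = 58.61/105.82 = 0.5539
L = ρ/(1−ρ) = 0.5539/(1 − 0.5539) = 0.5539/0.4461 = 1.2415

Final: 1.2415


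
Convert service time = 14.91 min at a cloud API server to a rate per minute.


μ = 1/(service time) in consistent units.
1 minute = 1 min, so μ = 1/14.91 = 0.06707 per minute

Final: 0.06707 /min


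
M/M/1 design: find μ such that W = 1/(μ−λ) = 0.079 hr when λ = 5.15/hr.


W = 1/(μ−λ) ⇒ μ − λ = 1/W = 1/0.079 = 12.6582
μ = λ + 1/W = 5.15 + 12.6582 = 17.8082 per hr

Final: 17.8082 /hr


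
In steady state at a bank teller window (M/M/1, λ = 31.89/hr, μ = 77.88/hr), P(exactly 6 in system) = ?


ρ = 31.89/77.88 = 0.4095
P_n = (1−ρ)·ρ^n = (1 − 0.4095)·0.4095^6 = 0.5905·0.004714 = 0.002784

Final: 0.002784


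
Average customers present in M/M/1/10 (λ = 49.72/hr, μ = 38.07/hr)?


ρ = 49.72/38.07 = 1.3060
L = ρ[1 − (K+1)ρ^K + Kρ^(K+1)] / [(1−ρ)(1−ρ^(K+1))]
Numerator: 1.3060·(1 − 11·14.437182 + 10·18.855180) = 40.150558
Denominator: (-0.3060)·(-17.855180) = 5.463957
L = 40.150558/5.463957 = 7.3483

Final: 7.3483


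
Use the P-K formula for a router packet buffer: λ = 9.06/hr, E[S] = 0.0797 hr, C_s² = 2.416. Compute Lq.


ρ = λ·E[S] = 9.06·0.0797 = 0.7221
Lq = ρ²(1+C_s²)/(2(1−ρ)) = 0.5214·(1+2.416)/(2·0.2779)
= 0.5214·3.4160/0.5558 = 3.20438

Final: 3.20438


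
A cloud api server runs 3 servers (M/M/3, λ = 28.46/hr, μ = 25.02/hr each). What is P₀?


a = λ/μ = 28.46/25.02 = 1.1375; ρ = a/c = 0.3792
Σ_{k=0}^{2} a^k/k! (terms k=0..2) = 1.00000 + 1.13749 + 0.64694 = 2.78443
Tail: a^3/(3!(1−ρ)) = 1.47178/(6·0.6208) = 0.39511
P₀ = 1/(2.78443 + 0.39511) = 1/3.17954 = 0.314511

Final: 0.314511


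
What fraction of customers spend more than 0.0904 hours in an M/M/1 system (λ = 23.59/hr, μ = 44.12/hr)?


W ~ Exponential(μ−λ) for M/M/1.
μ − λ = 44.12 − 23.59 = 20.5300
P(W > t) = e^{−(μ−λ)t} = e^{−1.8559} = 0.156310

Final: 0.156310


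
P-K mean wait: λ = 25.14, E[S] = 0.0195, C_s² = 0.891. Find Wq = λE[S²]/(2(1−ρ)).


ρ = λ·E[S] = 25.14·0.0195 = 0.4902
E[S²] = E[S]²(1+C_s²) = 0.0195²·(1+0.891) = 0.0007191
Wq = λ·E[S²]/(2(1−ρ)) = 25.14·0.0007191/(2·0.5098) = 0.01773 hr

Final: 0.01773 hr


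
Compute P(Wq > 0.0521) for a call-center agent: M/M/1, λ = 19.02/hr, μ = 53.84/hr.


ρ = 19.02/53.84 = 0.3533
P(Wq > t) = ρ·e^{−(μ−λ)t} = 0.3533·e^{−1.8141}
= 0.3533·0.162981 = 0.057576

Final: 0.057576


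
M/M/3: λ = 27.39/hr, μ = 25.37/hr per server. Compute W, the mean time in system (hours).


a = 1.0796; ρ = 0.3599; P₀ = 0.334442
Lq = P₀·a^c·ρ/(c!(1−ρ)²) = 0.06160
Wq = Lq/λ = 0.06160/27.39 = 0.002249 hr
W = Wq + 1/μ = 0.002249 + 0.03942 = 0.04167 hr

Final: 0.04167 hr


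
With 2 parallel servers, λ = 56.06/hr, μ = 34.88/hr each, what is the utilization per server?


ρ = λ/(cμ) = 56.06/(2·34.88) = 56.06/69.76 = 0.8036

Final: 0.8036


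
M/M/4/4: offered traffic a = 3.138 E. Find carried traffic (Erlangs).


B(4,3.138) = 0.221359 (Erlang-B)
Carried load = a(1 − B) = 3.138·(1 − 0.221359) = 3.138·0.778641 = 2.4434 E

Final: 2.4434 Erlangs


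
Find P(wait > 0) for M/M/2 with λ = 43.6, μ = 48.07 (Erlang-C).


a = λ/μ = 0.9070; ρ = a/2 = 0.4535
P₀ = 0.375984 (from M/M/c formula)
C(c,a) = [a^c/(c!(1−ρ))]·P₀ = [0.82267/(2·0.5465)]·0.375984
= 0.75268·0.375984 = 0.282995

Final: 0.282995


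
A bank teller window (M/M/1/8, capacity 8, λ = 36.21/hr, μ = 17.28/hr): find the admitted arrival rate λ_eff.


ρ = 2.0955; P_K = (1−ρ)ρ^8/(1−ρ^9) = 0.523456
λ_eff = λ(1 − P_K) = 36.21·(1 − 0.523456) = 36.21·0.476544 = 17.2557 /hr

Final: 17.2557 /hr


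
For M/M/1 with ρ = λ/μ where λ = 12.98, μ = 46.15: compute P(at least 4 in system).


ρ = 12.98/46.15 = 0.2813
P(N ≥ n) = ρ^n = 0.2813^4 = 0.006258

Final: 0.006258


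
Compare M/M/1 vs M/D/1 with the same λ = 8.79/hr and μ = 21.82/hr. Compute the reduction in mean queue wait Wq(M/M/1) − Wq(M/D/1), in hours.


ρ = 8.79/21.82 = 0.4028
Wq(M/M/1) = ρ/(μ−λ) = 0.4028/13.03 = 0.03092 hr
Wq(M/D/1) = ρ/(2(μ−λ)) = 0.01546 hr
Savings = 0.03092 − 0.01546 = 0.01546 hr

Final: 0.01546 hr


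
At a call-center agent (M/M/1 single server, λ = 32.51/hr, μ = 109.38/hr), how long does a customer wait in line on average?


ρ = 32.51/109.38 = 0.2972
Wq = ρ/(μ−λ) = 0.2972/(109.38 − 32.51) = 0.2972/76.87 = 0.003867 hr

Final: 0.003867 hr


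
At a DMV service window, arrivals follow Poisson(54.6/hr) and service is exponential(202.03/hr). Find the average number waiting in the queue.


ρ = 54.6/202.03 = 0.2703
Lq = ρ²/(1−ρ) = 0.07304/0.7297 = 0.1001

Final: 0.1001


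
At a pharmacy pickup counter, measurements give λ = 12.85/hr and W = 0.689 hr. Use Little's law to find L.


L = λW = 12.85·0.689 = 8.8536

Final: 8.8536


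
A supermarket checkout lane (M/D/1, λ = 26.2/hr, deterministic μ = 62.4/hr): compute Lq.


ρ = 26.2/62.4 = 0.4199
M/D/1: Lq = ρ²/(2(1−ρ)) = 0.1763/(2·0.5801) = 0.15194

Final: 0.15194


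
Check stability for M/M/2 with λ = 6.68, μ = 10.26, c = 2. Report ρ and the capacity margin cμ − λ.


Total capacity cμ = 2·10.26 = 20.52/hr
ρ = λ/(cμ) = 6.68/20.52 = 0.3255
Stable ⇔ ρ < 1: YES
Spare capacity = cμ − λ = 20.52 − 6.68 = 13.84/hr

Final: ρ = 0.3255; stable; margin = 13.84/hr


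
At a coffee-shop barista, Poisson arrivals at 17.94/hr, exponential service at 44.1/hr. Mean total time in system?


W = 1/(μ−λ) = 1/(44.1 − 17.94) = 1/26.16 = 0.03823 hr

Final: 0.03823 hr


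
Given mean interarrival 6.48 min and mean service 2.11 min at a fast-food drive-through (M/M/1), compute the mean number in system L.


λ = 60/6.48 = 9.2593 /hr
μ = 60/2.11 = 28.4360 /hr
ρ = λ/μ = 9.2593/28.4360 = 0.3256
L = ρ/(1−ρ) = 0.3256/0.6744 = 0.4828

Final: 0.4828


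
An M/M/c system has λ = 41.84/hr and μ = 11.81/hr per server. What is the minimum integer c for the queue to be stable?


Stability requires cμ > λ ⇔ c > λ/μ.
λ/μ = 41.84/11.81 = 3.5428
Minimum integer c = ⌊3.5428⌋ + 1 = 4
Check: 4·11.81 = 47.24 > 41.84, while 3·11.81 = 35.43 ≤ 41.84

Final: 4 servers


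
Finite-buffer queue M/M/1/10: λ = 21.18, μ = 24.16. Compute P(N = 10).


ρ = λ/μ = 21.18/24.16 = 0.8767
P_K = (1−ρ)ρ^K/(1−ρ^(K+1)) = (0.1233·0.268096)/(1 − 0.235028)
= 0.033068/0.764972 = 0.043228

Final: 0.043228


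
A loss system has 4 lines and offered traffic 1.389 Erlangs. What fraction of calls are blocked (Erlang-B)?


B(c,a) = (a^c/c!) / Σ_{k=0}^{c} a^k/k!
a^4/4! = 0.155095
Σ terms (k=0..4): 1.00000 + 1.38900 + 0.96466 + 0.44664 + 0.15509 = 3.955393
B = 0.155095/3.955393 = 0.039211

Final: 0.039211


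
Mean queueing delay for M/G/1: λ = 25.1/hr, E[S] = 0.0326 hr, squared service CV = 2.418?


ρ = λ·E[S] = 25.1·0.0326 = 0.8183
E[S²] = E[S]²(1+C_s²) = 0.0326²·(1+2.418) = 0.003633
Wq = λ·E[S²]/(2(1−ρ)) = 25.1·0.003633/(2·0.1817) = 0.25084 hr

Final: 0.25084 hr


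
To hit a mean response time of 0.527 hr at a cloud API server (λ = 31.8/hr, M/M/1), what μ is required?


W = 1/(μ−λ) ⇒ μ − λ = 1/W = 1/0.527 = 1.8975
μ = λ + 1/W = 31.8 + 1.8975 = 33.6975 per hr

Final: 33.6975 /hr


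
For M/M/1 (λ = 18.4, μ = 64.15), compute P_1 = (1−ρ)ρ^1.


ρ = 18.4/64.15 = 0.2868
P_n = (1−ρ)·ρ^n = (1 − 0.2868)·0.2868^1 = 0.7132·0.286828 = 0.204558

Final: 0.204558


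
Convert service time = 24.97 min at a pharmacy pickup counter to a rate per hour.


μ = 1/(service time) in consistent units.
1 hour = 60 min, so μ = 60/24.97 = 2.4029 per hour

Final: 2.4029 /hr


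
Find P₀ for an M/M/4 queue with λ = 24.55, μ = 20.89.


a = λ/μ = 24.55/20.89 = 1.1752; ρ = a/c = 0.2938
Σ_{k=0}^{3} a^k/k! (terms k=0..3) = 1.00000 + 1.17520 + 0.69055 + 0.27051 = 3.13627
Tail: a^4/(4!(1−ρ)) = 1.90745/(24·0.7062) = 0.11254
P₀ = 1/(3.13627 + 0.11254) = 1/3.24881 = 0.307805

Final: 0.307805


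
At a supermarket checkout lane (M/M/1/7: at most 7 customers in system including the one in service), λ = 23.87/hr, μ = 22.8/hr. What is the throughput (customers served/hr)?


ρ = 1.0469; P_K = (1−ρ)ρ^7/(1−ρ^8) = 0.145957
λ_eff = λ(1 − P_K) = 23.87·(1 − 0.145957) = 23.87·0.854043 = 20.3860 /hr

Final: 20.3860 /hr


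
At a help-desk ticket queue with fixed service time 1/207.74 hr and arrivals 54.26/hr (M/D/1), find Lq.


ρ = 54.26/207.74 = 0.2612
M/D/1: Lq = ρ²/(2(1−ρ)) = 0.06822/(2·0.7388) = 0.04617

Final: 0.04617


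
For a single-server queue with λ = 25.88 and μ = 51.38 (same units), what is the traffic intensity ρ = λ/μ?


ρ = λ/μ = 25.88/51.38 = 0.5037

Final: 0.5037


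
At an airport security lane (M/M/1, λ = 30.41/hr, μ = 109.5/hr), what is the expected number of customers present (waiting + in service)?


ρ = λ/μ = 30.41/109.5 = 0.2777
L = ρ/(1−ρ) = 0.2777/(1 − 0.2777) = 0.2777/0.7223 = 0.3845

Final: 0.3845


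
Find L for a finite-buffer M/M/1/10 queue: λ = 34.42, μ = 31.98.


ρ = 34.42/31.98 = 1.0763
L = ρ[1 − (K+1)ρ^K + Kρ^(K+1)] / [(1−ρ)(1−ρ^(K+1))]
Numerator: 1.0763·(1 − 11·2.086047 + 10·2.245207) = 0.544132
Denominator: (-0.07630)·(-1.245207) = 0.095006
L = 0.544132/0.095006 = 5.7273

Final: 5.7273


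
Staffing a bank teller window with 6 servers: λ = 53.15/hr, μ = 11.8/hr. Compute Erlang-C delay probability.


a = λ/μ = 4.5042; ρ = a/6 = 0.7507
P₀ = 0.009091 (from M/M/c formula)
C(c,a) = [a^c/(c!(1−ρ))]·P₀ = [8350.79013/(720·0.2493)]·0.009091
= 46.52470·0.009091 = 0.422938

Final: 0.422938
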